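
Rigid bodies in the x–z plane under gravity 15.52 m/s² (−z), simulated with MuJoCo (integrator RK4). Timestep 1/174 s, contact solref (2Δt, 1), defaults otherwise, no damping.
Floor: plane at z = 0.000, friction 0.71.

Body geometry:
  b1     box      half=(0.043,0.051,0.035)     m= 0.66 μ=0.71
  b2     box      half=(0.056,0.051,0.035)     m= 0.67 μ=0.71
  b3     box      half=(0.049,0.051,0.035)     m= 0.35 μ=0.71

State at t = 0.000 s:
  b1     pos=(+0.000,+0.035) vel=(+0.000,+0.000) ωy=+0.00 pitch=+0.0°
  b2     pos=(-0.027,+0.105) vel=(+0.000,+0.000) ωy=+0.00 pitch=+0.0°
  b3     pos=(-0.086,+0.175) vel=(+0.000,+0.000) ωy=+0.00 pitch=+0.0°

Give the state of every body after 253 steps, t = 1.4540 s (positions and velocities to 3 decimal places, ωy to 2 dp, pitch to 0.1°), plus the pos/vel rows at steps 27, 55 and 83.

State at t = 1.4540 s:
  b1     pos=(+0.000,+0.035) vel=(+0.000,+0.000) ωy=+0.00 pitch=+0.0°
  b2     pos=(-0.086,+0.056) vel=(+0.000,+0.000) ωy=+0.00 pitch=-90.0°
  b3     pos=(-0.278,+0.035) vel=(+0.000,+0.000) ωy=+0.00 pitch=+180.0°

Key-timestep trajectory:
   step    t(s)  b1.x    b1.z    b1.vx   b1.vz   b2.x    b2.z    b2.vx   b2.vz   b3.x    b3.z    b3.vx   b3.vz 
     27  0.1552   +0.000  +0.035  +0.001  +0.000   -0.033  +0.107  -0.101  +0.028   -0.103  +0.166  -0.257  -0.161
     55  0.3161   +0.000  +0.035  +0.000  +0.000   -0.074  +0.089  -0.391  -0.673   -0.175  +0.051  -0.738  -0.466
     83  0.4770   +0.000  +0.035  +0.000  +0.000   -0.086  +0.056  +0.000  +0.000   -0.248  +0.056  -0.440  -0.159


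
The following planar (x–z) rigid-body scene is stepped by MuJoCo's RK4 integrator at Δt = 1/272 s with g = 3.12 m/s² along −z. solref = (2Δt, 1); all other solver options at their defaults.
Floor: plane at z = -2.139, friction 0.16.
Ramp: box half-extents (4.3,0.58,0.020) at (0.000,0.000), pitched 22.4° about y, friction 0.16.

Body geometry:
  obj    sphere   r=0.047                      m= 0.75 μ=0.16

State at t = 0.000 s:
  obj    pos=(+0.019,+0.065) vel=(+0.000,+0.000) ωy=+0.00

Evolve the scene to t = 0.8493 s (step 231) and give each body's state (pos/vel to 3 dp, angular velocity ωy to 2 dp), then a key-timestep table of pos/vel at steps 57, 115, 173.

State at t = 0.8493 s:
  obj    pos=(+0.302,-0.052) vel=(+0.667,-0.275) ωy=+15.34

Key-timestep trajectory:
   step    t(s)  obj.x    obj.z    obj.vx   obj.vz 
     57  0.2096   +0.036  +0.058  +0.165  -0.068
    115  0.4228   +0.089  +0.036  +0.332  -0.137
    173  0.6360   +0.178  -0.001  +0.499  -0.206


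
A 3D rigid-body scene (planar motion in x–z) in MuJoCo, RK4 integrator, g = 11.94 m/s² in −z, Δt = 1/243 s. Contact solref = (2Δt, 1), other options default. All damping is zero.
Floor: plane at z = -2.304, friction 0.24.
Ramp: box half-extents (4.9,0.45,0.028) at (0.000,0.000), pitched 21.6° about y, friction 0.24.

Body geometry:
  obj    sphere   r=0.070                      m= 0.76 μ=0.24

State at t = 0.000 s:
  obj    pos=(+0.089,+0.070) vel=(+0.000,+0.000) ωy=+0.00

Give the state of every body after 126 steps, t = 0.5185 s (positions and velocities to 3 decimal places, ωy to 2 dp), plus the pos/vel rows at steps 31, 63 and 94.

State at t = 0.5185 s:
  obj    pos=(+0.482,-0.085) vel=(+1.514,-0.599) ωy=+23.25

Key-timestep trajectory:
   step    t(s)  obj.x    obj.z    obj.vx   obj.vz 
     31  0.1276   +0.113  +0.061  +0.373  -0.147
     63  0.2593   +0.187  +0.031  +0.757  -0.300
     94  0.3868   +0.308  -0.016  +1.129  -0.447


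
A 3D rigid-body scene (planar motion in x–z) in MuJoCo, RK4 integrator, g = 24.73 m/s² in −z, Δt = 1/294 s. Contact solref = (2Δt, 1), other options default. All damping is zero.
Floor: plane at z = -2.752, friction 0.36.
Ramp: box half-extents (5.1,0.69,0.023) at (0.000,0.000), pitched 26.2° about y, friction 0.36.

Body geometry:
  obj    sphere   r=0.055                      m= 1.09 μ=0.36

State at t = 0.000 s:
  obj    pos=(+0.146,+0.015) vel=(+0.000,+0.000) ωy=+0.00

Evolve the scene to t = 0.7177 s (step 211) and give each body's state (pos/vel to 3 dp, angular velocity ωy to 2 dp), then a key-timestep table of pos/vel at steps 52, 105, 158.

State at t = 0.7177 s:
  obj    pos=(+1.948,-0.872) vel=(+5.022,-2.471) ωy=+101.75

Key-timestep trajectory:
   step    t(s)  obj.x    obj.z    obj.vx   obj.vz 
     52  0.1769   +0.256  -0.039  +1.238  -0.609
    105  0.3571   +0.592  -0.205  +2.499  -1.230
    158  0.5374   +1.157  -0.482  +3.761  -1.851


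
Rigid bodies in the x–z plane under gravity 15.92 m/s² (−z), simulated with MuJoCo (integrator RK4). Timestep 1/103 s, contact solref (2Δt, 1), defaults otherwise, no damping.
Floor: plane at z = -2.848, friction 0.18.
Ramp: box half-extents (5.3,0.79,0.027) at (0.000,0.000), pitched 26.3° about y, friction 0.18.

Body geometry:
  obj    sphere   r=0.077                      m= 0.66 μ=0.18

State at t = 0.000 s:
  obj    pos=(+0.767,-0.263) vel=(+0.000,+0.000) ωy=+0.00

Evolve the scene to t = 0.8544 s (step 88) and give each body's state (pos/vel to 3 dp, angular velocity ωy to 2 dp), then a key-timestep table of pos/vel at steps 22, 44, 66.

State at t = 0.8544 s:
  obj    pos=(+2.416,-1.078) vel=(+3.860,-1.908) ωy=+55.87

Key-timestep trajectory:
   step    t(s)  obj.x    obj.z    obj.vx   obj.vz 
     22  0.2136   +0.870  -0.314  +0.965  -0.477
     44  0.4272   +1.179  -0.467  +1.930  -0.954
     66  0.6408   +1.695  -0.722  +2.895  -1.431


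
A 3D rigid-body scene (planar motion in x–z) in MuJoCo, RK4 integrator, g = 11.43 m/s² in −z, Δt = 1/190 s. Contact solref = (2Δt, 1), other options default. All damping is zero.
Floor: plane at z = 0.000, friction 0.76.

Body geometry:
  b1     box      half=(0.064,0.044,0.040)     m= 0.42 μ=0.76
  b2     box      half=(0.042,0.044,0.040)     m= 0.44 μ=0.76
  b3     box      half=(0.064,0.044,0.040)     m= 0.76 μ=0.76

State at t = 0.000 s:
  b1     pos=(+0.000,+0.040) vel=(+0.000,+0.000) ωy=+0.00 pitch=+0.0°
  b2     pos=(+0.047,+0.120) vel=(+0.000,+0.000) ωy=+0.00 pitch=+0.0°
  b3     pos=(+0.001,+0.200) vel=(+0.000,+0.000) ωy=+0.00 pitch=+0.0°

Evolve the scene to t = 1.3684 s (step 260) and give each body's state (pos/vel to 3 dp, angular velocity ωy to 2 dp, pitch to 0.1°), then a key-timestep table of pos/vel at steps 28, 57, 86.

State at t = 1.3684 s:
  b1     pos=(+0.000,+0.040) vel=(+0.000,+0.000) ωy=+0.00 pitch=+0.0°
  b2     pos=(+0.047,+0.120) vel=(+0.000,+0.000) ωy=+0.00 pitch=+0.0°
  b3     pos=(-0.155,+0.040) vel=(+0.000,+0.000) ωy=+0.00 pitch=+180.0°

Key-timestep trajectory:
   step    t(s)  b1.x    b1.z    b1.vx   b1.vz   b2.x    b2.z    b2.vx   b2.vz   b3.x    b3.z    b3.vx   b3.vz 
     28  0.1474   +0.000  +0.040  +0.001  +0.000   +0.047  +0.120  +0.001  +0.000   -0.006  +0.198  -0.116  -0.033
     57  0.3000   +0.000  +0.040  +0.000  +0.000   +0.047  +0.120  +0.000  +0.000   -0.039  +0.158  -0.269  -0.835
     86  0.4526   +0.000  +0.040  +0.000  +0.000   +0.047  +0.120  +0.000  +0.000   -0.128  +0.102  -0.608  -0.942


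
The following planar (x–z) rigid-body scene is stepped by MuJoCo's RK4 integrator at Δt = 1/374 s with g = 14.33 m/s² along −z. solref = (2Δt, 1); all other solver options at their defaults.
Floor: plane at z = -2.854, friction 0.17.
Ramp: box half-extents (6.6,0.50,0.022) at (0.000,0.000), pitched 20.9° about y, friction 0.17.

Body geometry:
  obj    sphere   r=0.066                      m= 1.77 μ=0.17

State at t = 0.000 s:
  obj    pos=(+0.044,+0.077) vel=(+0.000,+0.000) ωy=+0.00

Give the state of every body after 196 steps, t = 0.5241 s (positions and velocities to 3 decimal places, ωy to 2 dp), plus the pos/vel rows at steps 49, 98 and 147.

State at t = 0.5241 s:
  obj    pos=(+0.513,-0.102) vel=(+1.788,-0.683) ωy=+28.99

Key-timestep trajectory:
   step    t(s)  obj.x    obj.z    obj.vx   obj.vz 
     49  0.1310   +0.073  +0.066  +0.447  -0.171
     98  0.2620   +0.161  +0.033  +0.894  -0.341
    147  0.3930   +0.308  -0.023  +1.341  -0.512


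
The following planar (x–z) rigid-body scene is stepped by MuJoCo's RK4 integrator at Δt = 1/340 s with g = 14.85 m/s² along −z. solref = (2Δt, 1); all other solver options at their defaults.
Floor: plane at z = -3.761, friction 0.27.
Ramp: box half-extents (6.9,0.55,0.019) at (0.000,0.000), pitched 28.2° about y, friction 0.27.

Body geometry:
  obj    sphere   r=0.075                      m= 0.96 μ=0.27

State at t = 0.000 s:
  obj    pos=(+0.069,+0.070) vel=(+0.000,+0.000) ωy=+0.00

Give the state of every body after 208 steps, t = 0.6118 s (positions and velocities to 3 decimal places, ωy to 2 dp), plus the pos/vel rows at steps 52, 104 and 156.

State at t = 0.6118 s:
  obj    pos=(+0.896,-0.374) vel=(+2.703,-1.449) ωy=+40.88

Key-timestep trajectory:
   step    t(s)  obj.x    obj.z    obj.vx   obj.vz 
     52  0.1529   +0.121  +0.042  +0.676  -0.362
    104  0.3059   +0.276  -0.041  +1.351  -0.725
    156  0.4588   +0.534  -0.180  +2.027  -1.087


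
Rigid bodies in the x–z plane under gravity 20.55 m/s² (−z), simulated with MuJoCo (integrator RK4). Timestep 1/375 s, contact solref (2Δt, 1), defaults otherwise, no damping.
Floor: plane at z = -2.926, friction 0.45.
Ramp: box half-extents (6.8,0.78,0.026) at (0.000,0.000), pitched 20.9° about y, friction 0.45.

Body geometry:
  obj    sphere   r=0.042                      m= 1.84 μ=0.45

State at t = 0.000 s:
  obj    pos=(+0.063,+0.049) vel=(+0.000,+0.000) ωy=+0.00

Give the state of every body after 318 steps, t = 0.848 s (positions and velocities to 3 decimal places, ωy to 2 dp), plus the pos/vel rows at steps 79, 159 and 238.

State at t = 0.848 s:
  obj    pos=(+1.822,-0.623) vel=(+4.148,-1.584) ωy=+105.72

Key-timestep trajectory:
   step    t(s)  obj.x    obj.z    obj.vx   obj.vz 
     79  0.2107   +0.172  +0.007  +1.031  -0.394
    159  0.4240   +0.503  -0.119  +2.074  -0.792
    238  0.6347   +1.048  -0.327  +3.105  -1.186


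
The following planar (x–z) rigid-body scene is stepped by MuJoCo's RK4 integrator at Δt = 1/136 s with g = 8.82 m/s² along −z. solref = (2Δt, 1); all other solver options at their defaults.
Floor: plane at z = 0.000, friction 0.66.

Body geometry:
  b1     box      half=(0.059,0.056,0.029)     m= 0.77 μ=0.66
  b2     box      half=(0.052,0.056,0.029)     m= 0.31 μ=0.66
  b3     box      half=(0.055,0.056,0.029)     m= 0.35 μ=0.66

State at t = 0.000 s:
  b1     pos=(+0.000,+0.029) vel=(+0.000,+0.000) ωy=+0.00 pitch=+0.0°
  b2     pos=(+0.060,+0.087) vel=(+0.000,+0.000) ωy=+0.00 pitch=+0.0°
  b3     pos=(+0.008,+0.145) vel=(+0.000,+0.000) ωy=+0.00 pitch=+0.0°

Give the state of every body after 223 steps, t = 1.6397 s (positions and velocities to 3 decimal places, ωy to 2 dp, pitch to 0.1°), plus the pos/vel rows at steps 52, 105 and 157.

State at t = 1.6397 s:
  b1     pos=(+0.000,+0.029) vel=(+0.000,+0.000) ωy=+0.00 pitch=+0.0°
  b2     pos=(+0.190,+0.029) vel=(+0.000,+0.000) ωy=+0.00 pitch=+180.0°
  b3     pos=(-0.132,+0.029) vel=(+0.000,+0.000) ωy=+0.00 pitch=+180.0°

Key-timestep trajectory:
   step    t(s)  b1.x    b1.z    b1.vx   b1.vz   b2.x    b2.z    b2.vx   b2.vz   b3.x    b3.z    b3.vx   b3.vz 
     52  0.3824   +0.000  +0.029  +0.000  +0.000   +0.060  +0.087  +0.000  +0.000   +0.005  +0.145  -0.031  -0.003
    105  0.7721   +0.000  +0.029  +0.000  +0.000   +0.063  +0.087  +0.042  -0.005   -0.075  +0.113  -0.358  -0.093
    157  1.1544   +0.000  +0.029  +0.000  +0.000   +0.131  +0.059  +0.130  +0.012   -0.132  +0.029  +0.000  +0.000


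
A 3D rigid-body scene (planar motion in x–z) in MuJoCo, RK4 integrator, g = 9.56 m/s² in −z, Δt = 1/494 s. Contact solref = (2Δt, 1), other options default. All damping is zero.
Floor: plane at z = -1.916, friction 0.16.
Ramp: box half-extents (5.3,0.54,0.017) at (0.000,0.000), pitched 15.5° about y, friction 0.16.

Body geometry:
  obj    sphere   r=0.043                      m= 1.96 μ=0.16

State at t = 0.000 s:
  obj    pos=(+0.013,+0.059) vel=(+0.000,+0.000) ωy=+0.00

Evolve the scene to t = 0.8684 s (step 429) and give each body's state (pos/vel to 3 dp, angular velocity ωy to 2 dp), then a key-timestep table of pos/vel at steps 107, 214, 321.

State at t = 0.8684 s:
  obj    pos=(+0.676,-0.125) vel=(+1.527,-0.424) ωy=+36.85

Key-timestep trajectory:
   step    t(s)  obj.x    obj.z    obj.vx   obj.vz 
    107  0.2166   +0.054  +0.047  +0.381  -0.106
    214  0.4332   +0.178  +0.013  +0.762  -0.211
    321  0.6498   +0.384  -0.044  +1.143  -0.317


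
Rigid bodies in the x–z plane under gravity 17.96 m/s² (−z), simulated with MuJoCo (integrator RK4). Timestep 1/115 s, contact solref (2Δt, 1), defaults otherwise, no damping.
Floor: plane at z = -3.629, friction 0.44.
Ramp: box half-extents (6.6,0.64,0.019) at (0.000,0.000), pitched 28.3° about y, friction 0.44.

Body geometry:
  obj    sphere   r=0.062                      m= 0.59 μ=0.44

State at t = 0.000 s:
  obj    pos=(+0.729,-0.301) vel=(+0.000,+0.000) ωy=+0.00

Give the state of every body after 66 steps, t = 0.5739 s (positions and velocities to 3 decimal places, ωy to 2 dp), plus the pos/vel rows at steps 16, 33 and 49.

State at t = 0.5739 s:
  obj    pos=(+1.611,-0.776) vel=(+3.073,-1.655) ωy=+56.28

Key-timestep trajectory:
   step    t(s)  obj.x    obj.z    obj.vx   obj.vz 
     16  0.1391   +0.781  -0.329  +0.745  -0.401
     33  0.2870   +0.950  -0.419  +1.537  -0.827
     49  0.4261   +1.215  -0.562  +2.282  -1.228


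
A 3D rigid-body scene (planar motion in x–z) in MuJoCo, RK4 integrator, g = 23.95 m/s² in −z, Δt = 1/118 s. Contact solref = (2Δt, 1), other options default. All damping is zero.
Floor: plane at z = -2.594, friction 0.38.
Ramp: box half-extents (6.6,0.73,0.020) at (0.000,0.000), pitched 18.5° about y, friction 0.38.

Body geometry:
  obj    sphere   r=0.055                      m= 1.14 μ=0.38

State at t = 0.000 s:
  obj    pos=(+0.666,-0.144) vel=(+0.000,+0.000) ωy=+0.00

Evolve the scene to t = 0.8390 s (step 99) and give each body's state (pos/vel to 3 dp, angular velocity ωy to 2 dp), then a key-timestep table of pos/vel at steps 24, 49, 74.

State at t = 0.8390 s:
  obj    pos=(+2.478,-0.750) vel=(+4.318,-1.445) ωy=+82.79

Key-timestep trajectory:
   step    t(s)  obj.x    obj.z    obj.vx   obj.vz 
     24  0.2034   +0.773  -0.179  +1.047  -0.350
     49  0.4153   +1.110  -0.292  +2.137  -0.715
     74  0.6271   +1.678  -0.483  +3.228  -1.080


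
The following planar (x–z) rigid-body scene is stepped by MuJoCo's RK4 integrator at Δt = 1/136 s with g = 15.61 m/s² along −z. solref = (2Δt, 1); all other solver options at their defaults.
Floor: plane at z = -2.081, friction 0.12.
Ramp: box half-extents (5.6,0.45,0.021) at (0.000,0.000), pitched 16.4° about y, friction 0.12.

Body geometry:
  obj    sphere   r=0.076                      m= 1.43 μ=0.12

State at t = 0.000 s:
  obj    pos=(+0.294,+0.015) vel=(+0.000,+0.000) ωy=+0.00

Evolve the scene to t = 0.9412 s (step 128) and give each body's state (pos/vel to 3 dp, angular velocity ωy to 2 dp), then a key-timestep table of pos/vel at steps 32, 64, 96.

State at t = 0.9412 s:
  obj    pos=(+1.632,-0.379) vel=(+2.843,-0.837) ωy=+38.97

Key-timestep trajectory:
   step    t(s)  obj.x    obj.z    obj.vx   obj.vz 
     32  0.2353   +0.378  -0.010  +0.711  -0.209
     64  0.4706   +0.629  -0.084  +1.422  -0.418
     96  0.7059   +1.047  -0.207  +2.132  -0.628


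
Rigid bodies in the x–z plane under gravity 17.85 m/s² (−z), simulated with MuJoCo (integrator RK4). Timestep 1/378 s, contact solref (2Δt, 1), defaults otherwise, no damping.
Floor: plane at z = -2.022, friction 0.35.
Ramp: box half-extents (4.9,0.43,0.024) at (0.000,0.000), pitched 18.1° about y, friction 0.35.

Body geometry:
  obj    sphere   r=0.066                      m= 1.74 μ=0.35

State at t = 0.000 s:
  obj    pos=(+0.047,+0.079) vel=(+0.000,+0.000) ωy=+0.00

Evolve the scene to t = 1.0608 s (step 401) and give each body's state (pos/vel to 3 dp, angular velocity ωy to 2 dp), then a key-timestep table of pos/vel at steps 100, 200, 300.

State at t = 1.0608 s:
  obj    pos=(+2.166,-0.613) vel=(+3.994,-1.306) ωy=+63.66

Key-timestep trajectory:
   step    t(s)  obj.x    obj.z    obj.vx   obj.vz 
    100  0.2646   +0.179  +0.036  +0.996  -0.326
    200  0.5291   +0.574  -0.093  +1.992  -0.651
    300  0.7937   +1.233  -0.308  +2.988  -0.977


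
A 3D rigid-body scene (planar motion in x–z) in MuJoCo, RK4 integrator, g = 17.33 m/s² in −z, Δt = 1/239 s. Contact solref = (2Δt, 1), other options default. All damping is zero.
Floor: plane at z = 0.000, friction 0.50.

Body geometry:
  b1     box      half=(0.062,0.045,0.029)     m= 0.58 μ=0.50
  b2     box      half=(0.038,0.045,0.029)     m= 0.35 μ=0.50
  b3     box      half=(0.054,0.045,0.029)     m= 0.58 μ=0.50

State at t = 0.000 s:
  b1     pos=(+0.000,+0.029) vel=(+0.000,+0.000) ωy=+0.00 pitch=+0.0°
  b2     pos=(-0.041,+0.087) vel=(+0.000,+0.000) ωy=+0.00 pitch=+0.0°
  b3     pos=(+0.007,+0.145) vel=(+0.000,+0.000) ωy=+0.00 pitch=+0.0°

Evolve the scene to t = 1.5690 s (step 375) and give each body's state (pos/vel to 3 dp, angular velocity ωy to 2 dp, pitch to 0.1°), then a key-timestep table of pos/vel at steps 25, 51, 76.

State at t = 1.5690 s:
  b1     pos=(+0.000,+0.029) vel=(+0.000,+0.000) ωy=+0.00 pitch=+0.0°
  b2     pos=(-0.041,+0.087) vel=(+0.000,+0.000) ωy=+0.00 pitch=+0.0°
  b3     pos=(+0.139,+0.029) vel=(+0.000,+0.000) ωy=+0.00 pitch=+180.0°

Key-timestep trajectory:
   step    t(s)  b1.x    b1.z    b1.vx   b1.vz   b2.x    b2.z    b2.vx   b2.vz   b3.x    b3.z    b3.vx   b3.vz 
     25  0.1046   +0.000  +0.029  +0.000  +0.000   -0.041  +0.087  -0.001  +0.000   +0.020  +0.136  +0.250  -0.275
     51  0.2134   +0.000  +0.029  +0.000  +0.000   -0.041  +0.087  +0.000  +0.000   +0.062  +0.112  +0.512  -0.232
     76  0.3180   +0.000  +0.029  +0.000  +0.000   -0.041  +0.087  +0.000  +0.000   +0.121  +0.066  +0.597  -1.168


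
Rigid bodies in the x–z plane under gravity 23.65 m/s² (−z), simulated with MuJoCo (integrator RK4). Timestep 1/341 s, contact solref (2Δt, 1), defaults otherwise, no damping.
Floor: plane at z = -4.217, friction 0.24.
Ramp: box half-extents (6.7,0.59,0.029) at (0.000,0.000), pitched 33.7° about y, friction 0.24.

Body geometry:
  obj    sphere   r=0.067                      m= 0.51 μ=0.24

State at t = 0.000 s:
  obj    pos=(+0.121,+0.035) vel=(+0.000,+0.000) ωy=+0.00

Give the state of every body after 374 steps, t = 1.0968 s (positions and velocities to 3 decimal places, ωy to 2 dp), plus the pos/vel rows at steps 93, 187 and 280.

State at t = 1.0968 s:
  obj    pos=(+4.811,-3.093) vel=(+8.553,-5.704) ωy=+153.41

Key-timestep trajectory:
   step    t(s)  obj.x    obj.z    obj.vx   obj.vz 
     93  0.2727   +0.411  -0.159  +2.127  -1.419
    187  0.5484   +1.294  -0.747  +4.277  -2.852
    280  0.8211   +2.750  -1.719  +6.403  -4.270


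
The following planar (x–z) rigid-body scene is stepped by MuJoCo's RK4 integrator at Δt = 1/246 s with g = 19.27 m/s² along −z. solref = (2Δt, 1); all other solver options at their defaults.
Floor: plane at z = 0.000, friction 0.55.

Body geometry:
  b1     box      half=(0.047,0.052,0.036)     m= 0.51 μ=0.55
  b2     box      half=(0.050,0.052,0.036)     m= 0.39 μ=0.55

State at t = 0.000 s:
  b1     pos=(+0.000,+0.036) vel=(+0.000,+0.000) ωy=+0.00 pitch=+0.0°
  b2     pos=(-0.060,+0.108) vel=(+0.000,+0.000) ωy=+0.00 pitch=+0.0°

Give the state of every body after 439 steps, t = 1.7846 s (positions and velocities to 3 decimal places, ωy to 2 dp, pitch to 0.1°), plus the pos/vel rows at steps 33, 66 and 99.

State at t = 1.7846 s:
  b1     pos=(+0.000,+0.036) vel=(+0.000,+0.000) ωy=+0.00 pitch=+0.0°
  b2     pos=(-0.109,+0.050) vel=(+0.000,+0.000) ωy=+0.00 pitch=-90.0°

Key-timestep trajectory:
   step    t(s)  b1.x    b1.z    b1.vx   b1.vz   b2.x    b2.z    b2.vx   b2.vz 
     33  0.1341   +0.000  +0.036  +0.000  +0.000   -0.089  +0.073  -0.342  -0.966
     66  0.2683   +0.000  +0.036  +0.000  +0.000   -0.131  +0.060  -0.025  +0.007
     99  0.4024   +0.000  +0.036  +0.000  +0.000   -0.105  +0.051  +0.077  +0.127


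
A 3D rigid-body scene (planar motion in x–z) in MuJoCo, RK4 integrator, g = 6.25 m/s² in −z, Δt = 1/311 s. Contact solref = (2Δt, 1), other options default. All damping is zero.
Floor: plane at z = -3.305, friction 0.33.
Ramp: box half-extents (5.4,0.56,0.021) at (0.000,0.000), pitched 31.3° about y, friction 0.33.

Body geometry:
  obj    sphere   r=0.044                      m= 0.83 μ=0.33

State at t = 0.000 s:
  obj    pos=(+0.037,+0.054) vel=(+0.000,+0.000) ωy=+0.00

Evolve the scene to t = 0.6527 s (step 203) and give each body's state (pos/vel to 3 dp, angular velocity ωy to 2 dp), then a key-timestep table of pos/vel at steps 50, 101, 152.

State at t = 0.6527 s:
  obj    pos=(+0.459,-0.203) vel=(+1.294,-0.787) ωy=+34.40

Key-timestep trajectory:
   step    t(s)  obj.x    obj.z    obj.vx   obj.vz 
     50  0.1608   +0.063  +0.038  +0.319  -0.194
    101  0.3248   +0.141  -0.010  +0.644  -0.391
    152  0.4887   +0.274  -0.090  +0.969  -0.589


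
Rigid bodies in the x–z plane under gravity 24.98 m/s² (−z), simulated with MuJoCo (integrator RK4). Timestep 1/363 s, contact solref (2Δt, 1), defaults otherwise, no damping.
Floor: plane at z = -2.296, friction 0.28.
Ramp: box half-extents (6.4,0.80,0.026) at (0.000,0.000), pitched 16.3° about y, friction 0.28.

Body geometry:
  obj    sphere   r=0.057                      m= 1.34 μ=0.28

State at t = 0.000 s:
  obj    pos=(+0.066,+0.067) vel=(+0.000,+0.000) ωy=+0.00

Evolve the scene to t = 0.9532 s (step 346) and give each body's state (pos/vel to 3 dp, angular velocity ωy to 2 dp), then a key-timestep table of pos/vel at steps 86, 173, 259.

State at t = 0.9532 s:
  obj    pos=(+2.250,-0.571) vel=(+4.582,-1.340) ωy=+83.74

Key-timestep trajectory:
   step    t(s)  obj.x    obj.z    obj.vx   obj.vz 
     86  0.2369   +0.201  +0.028  +1.139  -0.333
    173  0.4766   +0.612  -0.092  +2.291  -0.670
    259  0.7135   +1.290  -0.291  +3.430  -1.003


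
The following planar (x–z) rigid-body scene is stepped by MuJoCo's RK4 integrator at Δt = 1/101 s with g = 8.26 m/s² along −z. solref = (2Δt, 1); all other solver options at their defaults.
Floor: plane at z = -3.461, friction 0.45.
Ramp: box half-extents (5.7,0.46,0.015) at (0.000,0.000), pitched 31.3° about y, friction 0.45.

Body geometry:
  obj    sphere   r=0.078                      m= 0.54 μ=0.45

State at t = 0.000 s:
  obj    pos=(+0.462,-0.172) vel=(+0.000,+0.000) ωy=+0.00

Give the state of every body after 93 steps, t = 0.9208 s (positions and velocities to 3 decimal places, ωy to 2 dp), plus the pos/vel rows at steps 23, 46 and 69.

State at t = 0.9208 s:
  obj    pos=(+1.572,-0.847) vel=(+2.412,-1.466) ωy=+36.17

Key-timestep trajectory:
   step    t(s)  obj.x    obj.z    obj.vx   obj.vz 
     23  0.2277   +0.530  -0.213  +0.597  -0.363
     46  0.4554   +0.734  -0.337  +1.193  -0.725
     69  0.6832   +1.073  -0.544  +1.789  -1.088


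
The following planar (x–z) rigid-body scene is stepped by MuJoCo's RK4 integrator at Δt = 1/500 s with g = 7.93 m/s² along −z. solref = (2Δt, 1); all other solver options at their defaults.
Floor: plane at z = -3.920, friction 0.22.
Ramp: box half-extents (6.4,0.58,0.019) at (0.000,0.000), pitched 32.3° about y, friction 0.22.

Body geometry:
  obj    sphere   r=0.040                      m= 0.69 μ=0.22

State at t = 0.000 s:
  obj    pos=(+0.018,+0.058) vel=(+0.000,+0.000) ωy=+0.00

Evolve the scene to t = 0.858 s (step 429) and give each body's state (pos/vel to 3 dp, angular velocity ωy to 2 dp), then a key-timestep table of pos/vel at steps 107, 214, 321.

State at t = 0.858 s:
  obj    pos=(+0.960,-0.537) vel=(+2.195,-1.388) ωy=+64.91

Key-timestep trajectory:
   step    t(s)  obj.x    obj.z    obj.vx   obj.vz 
    107  0.2140   +0.077  +0.021  +0.548  -0.346
    214  0.4280   +0.253  -0.090  +1.095  -0.692
    321  0.6420   +0.546  -0.275  +1.643  -1.038


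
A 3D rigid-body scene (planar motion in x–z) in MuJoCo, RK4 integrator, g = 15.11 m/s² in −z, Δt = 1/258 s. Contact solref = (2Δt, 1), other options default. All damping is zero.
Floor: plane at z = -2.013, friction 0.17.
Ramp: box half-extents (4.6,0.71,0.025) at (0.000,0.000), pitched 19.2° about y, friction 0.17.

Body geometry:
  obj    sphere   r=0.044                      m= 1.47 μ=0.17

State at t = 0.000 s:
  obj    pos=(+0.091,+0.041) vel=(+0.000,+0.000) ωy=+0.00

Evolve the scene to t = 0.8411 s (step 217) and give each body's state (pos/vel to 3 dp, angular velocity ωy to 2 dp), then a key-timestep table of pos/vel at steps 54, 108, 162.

State at t = 0.8411 s:
  obj    pos=(+1.277,-0.372) vel=(+2.819,-0.982) ωy=+67.84

Key-timestep trajectory:
   step    t(s)  obj.x    obj.z    obj.vx   obj.vz 
     54  0.2093   +0.165  +0.016  +0.702  -0.244
    108  0.4186   +0.385  -0.061  +1.403  -0.489
    162  0.6279   +0.752  -0.189  +2.105  -0.733


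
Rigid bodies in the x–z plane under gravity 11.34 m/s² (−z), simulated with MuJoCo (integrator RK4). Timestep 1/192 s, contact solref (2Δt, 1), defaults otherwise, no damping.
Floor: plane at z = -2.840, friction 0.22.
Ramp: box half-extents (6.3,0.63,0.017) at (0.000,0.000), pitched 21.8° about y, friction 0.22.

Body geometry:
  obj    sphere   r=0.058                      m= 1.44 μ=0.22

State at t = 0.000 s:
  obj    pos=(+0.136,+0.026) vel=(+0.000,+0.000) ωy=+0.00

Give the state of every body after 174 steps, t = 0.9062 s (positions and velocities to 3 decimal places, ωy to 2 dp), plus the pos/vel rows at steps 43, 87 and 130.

State at t = 0.9062 s:
  obj    pos=(+1.283,-0.432) vel=(+2.531,-1.012) ωy=+46.99

Key-timestep trajectory:
   step    t(s)  obj.x    obj.z    obj.vx   obj.vz 
     43  0.2240   +0.206  -0.002  +0.626  -0.250
     87  0.4531   +0.423  -0.088  +1.266  -0.506
    130  0.6771   +0.776  -0.230  +1.891  -0.756


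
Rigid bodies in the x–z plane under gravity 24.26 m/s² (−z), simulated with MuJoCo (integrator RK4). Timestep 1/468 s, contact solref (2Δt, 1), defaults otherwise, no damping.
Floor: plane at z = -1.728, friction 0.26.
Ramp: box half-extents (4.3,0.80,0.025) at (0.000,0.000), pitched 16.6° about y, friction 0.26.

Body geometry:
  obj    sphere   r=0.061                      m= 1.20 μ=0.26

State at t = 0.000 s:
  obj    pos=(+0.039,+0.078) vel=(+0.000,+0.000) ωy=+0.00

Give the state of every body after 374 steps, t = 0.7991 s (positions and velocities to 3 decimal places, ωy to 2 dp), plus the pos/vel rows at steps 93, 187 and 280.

State at t = 0.7991 s:
  obj    pos=(+1.554,-0.374) vel=(+3.791,-1.130) ωy=+64.85

Key-timestep trajectory:
   step    t(s)  obj.x    obj.z    obj.vx   obj.vz 
     93  0.1987   +0.133  +0.050  +0.943  -0.281
    187  0.3996   +0.418  -0.035  +1.896  -0.565
    280  0.5983   +0.888  -0.175  +2.839  -0.846


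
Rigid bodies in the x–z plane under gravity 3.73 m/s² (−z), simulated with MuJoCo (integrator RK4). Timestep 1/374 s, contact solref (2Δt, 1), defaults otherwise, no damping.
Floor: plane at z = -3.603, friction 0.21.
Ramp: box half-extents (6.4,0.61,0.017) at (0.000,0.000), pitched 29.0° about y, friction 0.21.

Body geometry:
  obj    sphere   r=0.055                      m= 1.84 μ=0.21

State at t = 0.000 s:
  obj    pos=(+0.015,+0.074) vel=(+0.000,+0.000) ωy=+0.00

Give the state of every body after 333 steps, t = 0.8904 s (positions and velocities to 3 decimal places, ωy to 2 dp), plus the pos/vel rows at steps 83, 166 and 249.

State at t = 0.8904 s:
  obj    pos=(+0.463,-0.174) vel=(+1.006,-0.558) ωy=+20.91

Key-timestep trajectory:
   step    t(s)  obj.x    obj.z    obj.vx   obj.vz 
     83  0.2219   +0.043  +0.059  +0.251  -0.139
    166  0.4439   +0.126  +0.012  +0.501  -0.278
    249  0.6658   +0.265  -0.065  +0.752  -0.417


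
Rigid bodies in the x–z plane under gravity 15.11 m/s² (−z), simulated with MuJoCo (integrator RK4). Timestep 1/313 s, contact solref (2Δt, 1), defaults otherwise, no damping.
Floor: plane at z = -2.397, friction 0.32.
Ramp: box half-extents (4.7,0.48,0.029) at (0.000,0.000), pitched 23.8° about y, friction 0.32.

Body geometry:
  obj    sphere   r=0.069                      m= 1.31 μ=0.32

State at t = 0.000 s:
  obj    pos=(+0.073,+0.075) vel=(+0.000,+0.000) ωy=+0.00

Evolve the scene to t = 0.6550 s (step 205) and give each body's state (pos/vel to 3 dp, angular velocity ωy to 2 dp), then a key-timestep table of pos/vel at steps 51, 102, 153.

State at t = 0.6550 s:
  obj    pos=(+0.928,-0.302) vel=(+2.610,-1.151) ωy=+41.34

Key-timestep trajectory:
   step    t(s)  obj.x    obj.z    obj.vx   obj.vz 
     51  0.1629   +0.126  +0.052  +0.649  -0.286
    102  0.3259   +0.285  -0.018  +1.299  -0.573
    153  0.4888   +0.549  -0.135  +1.948  -0.859


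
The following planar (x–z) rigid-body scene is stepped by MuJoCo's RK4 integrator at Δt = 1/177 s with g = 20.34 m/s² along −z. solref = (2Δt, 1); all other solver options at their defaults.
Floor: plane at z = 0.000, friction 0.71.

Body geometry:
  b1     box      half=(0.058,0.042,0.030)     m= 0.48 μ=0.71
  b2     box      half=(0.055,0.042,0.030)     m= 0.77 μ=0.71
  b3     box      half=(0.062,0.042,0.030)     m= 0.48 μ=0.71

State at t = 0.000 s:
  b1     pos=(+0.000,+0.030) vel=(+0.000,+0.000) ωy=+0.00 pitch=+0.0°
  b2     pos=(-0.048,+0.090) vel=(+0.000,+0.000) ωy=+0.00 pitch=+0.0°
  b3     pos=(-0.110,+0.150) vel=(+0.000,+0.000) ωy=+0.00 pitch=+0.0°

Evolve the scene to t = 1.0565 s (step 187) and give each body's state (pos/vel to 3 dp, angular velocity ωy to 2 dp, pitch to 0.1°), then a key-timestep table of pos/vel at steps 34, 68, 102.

State at t = 1.0565 s:
  b1     pos=(+0.000,+0.030) vel=(+0.000,+0.000) ωy=+0.00 pitch=+0.0°
  b2     pos=(-0.098,+0.055) vel=(+0.000,+0.000) ωy=+0.00 pitch=-90.0°
  b3     pos=(-0.211,+0.062) vel=(+0.000,+0.000) ωy=+0.00 pitch=-90.0°

Key-timestep trajectory:
   step    t(s)  b1.x    b1.z    b1.vx   b1.vz   b2.x    b2.z    b2.vx   b2.vz   b3.x    b3.z    b3.vx   b3.vz 
     34  0.1921   +0.000  +0.030  +0.000  +0.001   -0.086  +0.073  -0.411  -0.726   -0.176  +0.065  -0.298  +0.216
     68  0.3842   +0.000  +0.030  +0.000  +0.000   -0.121  +0.062  +0.026  -0.003   -0.225  +0.067  +0.027  -0.007
    102  0.5763   +0.000  +0.030  +0.000  +0.000   -0.092  +0.058  -0.069  -0.022   -0.213  +0.063  -0.004  +0.025


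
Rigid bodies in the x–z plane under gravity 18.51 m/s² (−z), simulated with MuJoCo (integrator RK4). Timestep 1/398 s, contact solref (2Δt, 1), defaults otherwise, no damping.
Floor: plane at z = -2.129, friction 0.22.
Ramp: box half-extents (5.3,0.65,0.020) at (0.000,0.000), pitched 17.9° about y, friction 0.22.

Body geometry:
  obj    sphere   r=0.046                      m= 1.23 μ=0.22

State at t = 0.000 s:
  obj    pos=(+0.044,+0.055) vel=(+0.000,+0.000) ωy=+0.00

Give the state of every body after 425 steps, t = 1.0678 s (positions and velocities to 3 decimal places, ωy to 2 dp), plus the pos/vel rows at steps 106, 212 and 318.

State at t = 1.0678 s:
  obj    pos=(+2.249,-0.657) vel=(+4.129,-1.334) ωy=+94.33

Key-timestep trajectory:
   step    t(s)  obj.x    obj.z    obj.vx   obj.vz 
    106  0.2663   +0.181  +0.011  +1.030  -0.333
    212  0.5327   +0.593  -0.122  +2.060  -0.665
    318  0.7990   +1.278  -0.344  +3.090  -0.998


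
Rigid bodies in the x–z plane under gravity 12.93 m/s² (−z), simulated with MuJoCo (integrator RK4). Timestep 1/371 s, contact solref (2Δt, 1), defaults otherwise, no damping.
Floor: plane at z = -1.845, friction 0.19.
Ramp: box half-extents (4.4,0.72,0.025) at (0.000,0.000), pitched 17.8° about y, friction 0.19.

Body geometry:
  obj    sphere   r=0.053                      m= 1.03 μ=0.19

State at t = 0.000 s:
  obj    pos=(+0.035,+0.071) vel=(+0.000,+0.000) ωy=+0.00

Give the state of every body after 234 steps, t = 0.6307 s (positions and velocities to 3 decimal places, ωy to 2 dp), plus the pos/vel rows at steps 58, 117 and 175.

State at t = 0.6307 s:
  obj    pos=(+0.570,-0.101) vel=(+1.696,-0.544) ωy=+33.59

Key-timestep trajectory:
   step    t(s)  obj.x    obj.z    obj.vx   obj.vz 
     58  0.1563   +0.068  +0.060  +0.420  -0.135
    117  0.3154   +0.169  +0.028  +0.848  -0.272
    175  0.4717   +0.334  -0.025  +1.268  -0.407


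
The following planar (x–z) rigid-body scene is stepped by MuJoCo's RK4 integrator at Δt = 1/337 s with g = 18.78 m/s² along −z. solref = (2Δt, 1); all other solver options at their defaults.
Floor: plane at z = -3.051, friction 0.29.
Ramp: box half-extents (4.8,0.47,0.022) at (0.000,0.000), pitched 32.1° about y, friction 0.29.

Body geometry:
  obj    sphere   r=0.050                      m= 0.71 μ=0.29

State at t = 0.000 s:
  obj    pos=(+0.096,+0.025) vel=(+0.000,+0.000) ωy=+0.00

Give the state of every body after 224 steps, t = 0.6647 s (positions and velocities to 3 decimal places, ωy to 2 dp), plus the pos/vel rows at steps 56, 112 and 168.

State at t = 0.6647 s:
  obj    pos=(+1.430,-0.812) vel=(+4.014,-2.518) ωy=+94.74

Key-timestep trajectory:
   step    t(s)  obj.x    obj.z    obj.vx   obj.vz 
     56  0.1662   +0.179  -0.028  +1.004  -0.630
    112  0.3323   +0.430  -0.184  +2.007  -1.259
    168  0.4985   +0.846  -0.446  +3.011  -1.889


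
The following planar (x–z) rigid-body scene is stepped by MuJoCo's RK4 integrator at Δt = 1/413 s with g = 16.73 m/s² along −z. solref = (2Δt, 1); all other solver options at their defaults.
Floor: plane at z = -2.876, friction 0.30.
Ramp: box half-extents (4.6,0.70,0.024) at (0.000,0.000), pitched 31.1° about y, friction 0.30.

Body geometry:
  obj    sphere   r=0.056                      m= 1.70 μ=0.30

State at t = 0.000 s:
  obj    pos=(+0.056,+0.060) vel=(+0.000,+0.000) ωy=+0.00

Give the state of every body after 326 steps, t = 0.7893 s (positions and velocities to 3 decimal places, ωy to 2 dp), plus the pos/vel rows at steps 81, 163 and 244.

State at t = 0.7893 s:
  obj    pos=(+1.703,-0.934) vel=(+4.172,-2.517) ωy=+86.99

Key-timestep trajectory:
   step    t(s)  obj.x    obj.z    obj.vx   obj.vz 
     81  0.1961   +0.158  -0.002  +1.037  -0.625
    163  0.3947   +0.468  -0.189  +2.086  -1.258
    244  0.5908   +0.978  -0.497  +3.123  -1.884


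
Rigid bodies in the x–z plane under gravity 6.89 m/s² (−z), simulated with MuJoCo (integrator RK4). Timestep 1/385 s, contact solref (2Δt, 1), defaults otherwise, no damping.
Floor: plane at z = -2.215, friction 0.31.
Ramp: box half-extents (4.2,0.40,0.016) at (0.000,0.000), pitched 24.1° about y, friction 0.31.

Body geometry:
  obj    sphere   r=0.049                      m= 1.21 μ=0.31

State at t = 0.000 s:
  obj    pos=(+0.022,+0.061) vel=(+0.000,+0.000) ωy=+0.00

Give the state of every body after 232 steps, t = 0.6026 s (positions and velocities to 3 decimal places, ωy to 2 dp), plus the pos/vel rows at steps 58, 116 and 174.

State at t = 0.6026 s:
  obj    pos=(+0.355,-0.088) vel=(+1.105,-0.494) ωy=+24.71

Key-timestep trajectory:
   step    t(s)  obj.x    obj.z    obj.vx   obj.vz 
     58  0.1506   +0.043  +0.052  +0.276  -0.124
    116  0.3013   +0.105  +0.024  +0.553  -0.247
    174  0.4519   +0.209  -0.023  +0.829  -0.371


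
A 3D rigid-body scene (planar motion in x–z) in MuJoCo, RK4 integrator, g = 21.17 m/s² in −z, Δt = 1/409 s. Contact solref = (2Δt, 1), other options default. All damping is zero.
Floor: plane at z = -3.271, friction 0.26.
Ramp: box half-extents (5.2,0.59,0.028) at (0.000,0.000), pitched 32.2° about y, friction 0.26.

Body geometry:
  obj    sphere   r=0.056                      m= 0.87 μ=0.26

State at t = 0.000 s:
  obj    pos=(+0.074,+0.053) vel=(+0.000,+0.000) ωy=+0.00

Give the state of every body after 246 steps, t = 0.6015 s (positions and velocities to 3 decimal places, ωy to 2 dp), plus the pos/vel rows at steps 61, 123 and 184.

State at t = 0.6015 s:
  obj    pos=(+1.307,-0.724) vel=(+4.101,-2.583) ωy=+86.53

Key-timestep trajectory:
   step    t(s)  obj.x    obj.z    obj.vx   obj.vz 
     61  0.1491   +0.150  +0.005  +1.017  -0.641
    123  0.3007   +0.382  -0.142  +2.051  -1.291
    184  0.4499   +0.764  -0.382  +3.068  -1.932


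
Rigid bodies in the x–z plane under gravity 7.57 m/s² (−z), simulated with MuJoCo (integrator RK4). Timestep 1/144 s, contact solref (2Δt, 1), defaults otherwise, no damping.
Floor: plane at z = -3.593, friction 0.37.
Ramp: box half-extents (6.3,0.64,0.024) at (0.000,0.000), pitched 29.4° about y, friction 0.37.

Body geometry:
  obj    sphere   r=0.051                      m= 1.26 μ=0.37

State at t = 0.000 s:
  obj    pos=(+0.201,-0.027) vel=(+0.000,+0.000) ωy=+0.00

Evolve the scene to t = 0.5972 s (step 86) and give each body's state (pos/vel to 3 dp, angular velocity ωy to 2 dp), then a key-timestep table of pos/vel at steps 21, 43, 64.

State at t = 0.5972 s:
  obj    pos=(+0.613,-0.260) vel=(+1.381,-0.778) ωy=+31.07

Key-timestep trajectory:
   step    t(s)  obj.x    obj.z    obj.vx   obj.vz 
     21  0.1458   +0.226  -0.041  +0.337  -0.190
     43  0.2986   +0.304  -0.085  +0.691  -0.389
     64  0.4444   +0.429  -0.156  +1.028  -0.579


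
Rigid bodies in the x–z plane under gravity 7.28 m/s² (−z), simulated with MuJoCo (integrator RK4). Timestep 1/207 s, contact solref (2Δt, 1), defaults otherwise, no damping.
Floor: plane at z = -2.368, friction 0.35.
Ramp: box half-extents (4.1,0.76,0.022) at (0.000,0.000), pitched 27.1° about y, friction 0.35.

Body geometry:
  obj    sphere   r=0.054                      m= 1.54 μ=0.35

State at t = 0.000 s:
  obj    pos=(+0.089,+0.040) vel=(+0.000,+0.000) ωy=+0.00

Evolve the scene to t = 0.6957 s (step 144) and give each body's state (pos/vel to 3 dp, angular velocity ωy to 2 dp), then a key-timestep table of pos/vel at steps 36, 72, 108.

State at t = 0.6957 s:
  obj    pos=(+0.599,-0.221) vel=(+1.467,-0.751) ωy=+30.51

Key-timestep trajectory:
   step    t(s)  obj.x    obj.z    obj.vx   obj.vz 
     36  0.1739   +0.121  +0.024  +0.367  -0.188
     72  0.3478   +0.217  -0.025  +0.734  -0.375
    108  0.5217   +0.376  -0.107  +1.100  -0.563


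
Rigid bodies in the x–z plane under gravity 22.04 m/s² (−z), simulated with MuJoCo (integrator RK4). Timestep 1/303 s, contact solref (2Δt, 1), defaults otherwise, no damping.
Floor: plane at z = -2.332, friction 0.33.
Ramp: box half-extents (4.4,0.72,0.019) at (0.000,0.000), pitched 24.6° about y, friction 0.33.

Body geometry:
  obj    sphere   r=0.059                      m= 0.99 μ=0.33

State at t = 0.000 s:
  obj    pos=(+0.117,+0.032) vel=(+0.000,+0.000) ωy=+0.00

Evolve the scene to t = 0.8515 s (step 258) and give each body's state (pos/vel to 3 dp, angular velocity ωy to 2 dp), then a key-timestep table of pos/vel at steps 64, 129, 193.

State at t = 0.8515 s:
  obj    pos=(+2.277,-0.957) vel=(+5.074,-2.323) ωy=+94.57

Key-timestep trajectory:
   step    t(s)  obj.x    obj.z    obj.vx   obj.vz 
     64  0.2112   +0.250  -0.029  +1.259  -0.576
    129  0.4257   +0.657  -0.215  +2.537  -1.162
    193  0.6370   +1.326  -0.521  +3.796  -1.738


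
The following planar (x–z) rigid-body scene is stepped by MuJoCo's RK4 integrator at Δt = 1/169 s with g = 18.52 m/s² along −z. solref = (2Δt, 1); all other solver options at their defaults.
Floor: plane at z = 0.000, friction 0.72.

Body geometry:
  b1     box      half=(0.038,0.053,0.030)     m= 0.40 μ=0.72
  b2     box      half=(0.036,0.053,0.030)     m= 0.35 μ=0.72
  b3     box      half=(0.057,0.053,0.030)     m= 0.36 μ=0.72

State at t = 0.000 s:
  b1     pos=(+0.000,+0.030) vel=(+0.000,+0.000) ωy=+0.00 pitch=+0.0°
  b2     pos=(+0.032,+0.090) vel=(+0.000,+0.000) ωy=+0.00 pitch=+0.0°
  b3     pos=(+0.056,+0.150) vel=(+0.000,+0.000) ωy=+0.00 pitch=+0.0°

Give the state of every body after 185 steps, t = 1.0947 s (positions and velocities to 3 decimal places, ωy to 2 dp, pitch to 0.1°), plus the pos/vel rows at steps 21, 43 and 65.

State at t = 1.0947 s:
  b1     pos=(+0.000,+0.030) vel=(+0.000,+0.000) ωy=+0.00 pitch=+0.0°
  b2     pos=(+0.074,+0.036) vel=(+0.000,+0.000) ωy=+0.00 pitch=+90.0°
  b3     pos=(+0.251,+0.030) vel=(+0.000,+0.000) ωy=+0.00 pitch=+180.0°

Key-timestep trajectory:
   step    t(s)  b1.x    b1.z    b1.vx   b1.vz   b2.x    b2.z    b2.vx   b2.vz   b3.x    b3.z    b3.vx   b3.vz 
     21  0.1243   +0.000  +0.030  -0.001  +0.000   +0.038  +0.090  +0.124  +0.000   +0.075  +0.144  +0.349  -0.146
     43  0.2544   +0.000  +0.030  +0.000  +0.000   +0.073  +0.053  +0.336  -1.079   +0.151  +0.057  +0.887  -0.187
     65  0.3846   +0.000  +0.030  +0.000  +0.000   +0.074  +0.036  +0.000  +0.001   +0.234  +0.047  +0.692  -0.604
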